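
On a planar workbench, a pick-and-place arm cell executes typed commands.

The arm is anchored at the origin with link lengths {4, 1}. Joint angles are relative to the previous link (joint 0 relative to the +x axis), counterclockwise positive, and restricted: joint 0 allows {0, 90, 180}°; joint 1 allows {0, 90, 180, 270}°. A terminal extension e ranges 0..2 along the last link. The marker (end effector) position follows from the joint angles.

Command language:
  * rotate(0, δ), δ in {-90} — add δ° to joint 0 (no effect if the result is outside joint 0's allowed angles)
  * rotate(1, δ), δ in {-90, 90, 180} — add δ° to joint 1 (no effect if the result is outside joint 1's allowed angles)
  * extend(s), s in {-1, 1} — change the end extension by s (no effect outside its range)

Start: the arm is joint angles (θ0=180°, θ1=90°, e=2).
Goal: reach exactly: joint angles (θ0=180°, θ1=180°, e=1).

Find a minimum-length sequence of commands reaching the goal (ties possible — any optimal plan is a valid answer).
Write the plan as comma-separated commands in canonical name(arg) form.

rotate(1, 90), extend(-1)

initial: joint angles (θ0=180°, θ1=90°, e=2)
t=1 rotate(1, 90) ⇒ joint angles (θ0=180°, θ1=180°, e=2)
t=2 extend(-1) ⇒ joint angles (θ0=180°, θ1=180°, e=1)
nothing shorter than 2 reaches the goal.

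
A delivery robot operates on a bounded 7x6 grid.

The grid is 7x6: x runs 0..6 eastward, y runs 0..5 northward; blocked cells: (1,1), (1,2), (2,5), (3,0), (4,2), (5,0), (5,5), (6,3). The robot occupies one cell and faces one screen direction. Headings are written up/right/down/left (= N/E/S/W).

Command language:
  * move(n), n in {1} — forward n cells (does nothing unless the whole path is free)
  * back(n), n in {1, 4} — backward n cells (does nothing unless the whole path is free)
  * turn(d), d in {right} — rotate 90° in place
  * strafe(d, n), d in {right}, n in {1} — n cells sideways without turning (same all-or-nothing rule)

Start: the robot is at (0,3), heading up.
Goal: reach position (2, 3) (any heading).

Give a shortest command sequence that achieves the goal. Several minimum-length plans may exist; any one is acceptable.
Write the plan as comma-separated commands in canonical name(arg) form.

t0: at (0,3), heading up
[1] after strafe(right, 1): at (1,3), heading up
[2] after strafe(right, 1): at (2,3), heading up
nothing shorter than 2 reaches the goal.

strafe(right, 1), strafe(right, 1)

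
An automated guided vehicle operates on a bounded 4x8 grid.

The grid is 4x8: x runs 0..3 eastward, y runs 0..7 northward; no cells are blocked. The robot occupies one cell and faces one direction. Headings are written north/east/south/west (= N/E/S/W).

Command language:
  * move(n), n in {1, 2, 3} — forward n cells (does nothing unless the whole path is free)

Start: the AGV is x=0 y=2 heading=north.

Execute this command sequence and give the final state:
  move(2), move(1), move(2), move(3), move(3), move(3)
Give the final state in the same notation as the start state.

x=0 y=7 heading=north

from: x=0 y=2 heading=north
t=1 move(2) ⇒ x=0 y=4 heading=north
t=2 move(1) ⇒ x=0 y=5 heading=north
t=3 move(2) ⇒ x=0 y=7 heading=north
t=4 move(3) ⇒ x=0 y=7 heading=north
t=5 move(3) ⇒ x=0 y=7 heading=north
t=6 move(3) ⇒ x=0 y=7 heading=north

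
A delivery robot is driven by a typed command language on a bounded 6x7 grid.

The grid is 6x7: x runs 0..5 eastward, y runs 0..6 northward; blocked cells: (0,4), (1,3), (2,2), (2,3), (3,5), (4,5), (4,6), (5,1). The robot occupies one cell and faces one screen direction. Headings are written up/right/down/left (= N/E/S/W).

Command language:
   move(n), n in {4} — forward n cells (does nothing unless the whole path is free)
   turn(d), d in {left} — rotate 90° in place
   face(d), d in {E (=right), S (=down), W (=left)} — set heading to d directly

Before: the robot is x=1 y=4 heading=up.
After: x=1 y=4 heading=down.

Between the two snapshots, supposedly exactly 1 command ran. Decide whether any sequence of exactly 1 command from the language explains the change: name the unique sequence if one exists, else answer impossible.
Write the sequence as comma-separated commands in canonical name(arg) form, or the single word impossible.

key: (1,4) unchanged — the single command moves nothing
t0: x=1 y=4 heading=up
[1] after face(S): x=1 y=4 heading=down
no other 1-command option fits: unique.

face(S)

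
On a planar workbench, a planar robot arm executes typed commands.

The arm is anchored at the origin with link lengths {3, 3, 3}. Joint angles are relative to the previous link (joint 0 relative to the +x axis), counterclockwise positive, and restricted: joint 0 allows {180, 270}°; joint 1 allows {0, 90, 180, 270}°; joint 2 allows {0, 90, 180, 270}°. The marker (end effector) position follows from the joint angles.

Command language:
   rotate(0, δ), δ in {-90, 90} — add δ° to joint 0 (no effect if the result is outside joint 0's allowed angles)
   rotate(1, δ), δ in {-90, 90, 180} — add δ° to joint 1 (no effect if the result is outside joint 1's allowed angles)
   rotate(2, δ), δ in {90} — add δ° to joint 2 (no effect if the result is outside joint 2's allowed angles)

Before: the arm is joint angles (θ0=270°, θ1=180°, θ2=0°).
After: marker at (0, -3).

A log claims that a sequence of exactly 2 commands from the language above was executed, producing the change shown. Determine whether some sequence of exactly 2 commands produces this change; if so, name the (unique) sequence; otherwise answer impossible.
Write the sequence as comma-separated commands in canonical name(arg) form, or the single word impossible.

initial: joint angles (θ0=270°, θ1=180°, θ2=0°)
t=1 rotate(2, 90) ⇒ joint angles (θ0=270°, θ1=180°, θ2=90°)
t=2 rotate(2, 90) ⇒ joint angles (θ0=270°, θ1=180°, θ2=180°)
all 36 alternatives checked — unique.

rotate(2, 90), rotate(2, 90)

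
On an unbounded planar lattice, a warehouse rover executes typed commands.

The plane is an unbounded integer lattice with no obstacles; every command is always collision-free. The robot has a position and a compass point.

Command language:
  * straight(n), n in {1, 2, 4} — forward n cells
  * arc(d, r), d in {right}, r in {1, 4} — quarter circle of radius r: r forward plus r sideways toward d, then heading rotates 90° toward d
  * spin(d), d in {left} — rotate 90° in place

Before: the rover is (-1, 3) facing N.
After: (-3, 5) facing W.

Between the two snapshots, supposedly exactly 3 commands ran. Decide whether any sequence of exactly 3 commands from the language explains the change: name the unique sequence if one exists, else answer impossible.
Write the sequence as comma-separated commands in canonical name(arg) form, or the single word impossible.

key: cell and facing (now W) both changed — the 3 commands mix motion and turning
start: (-1, 3) facing N
step 1 (straight(2)): (-1, 5) facing N
step 2 (spin(left)): (-1, 5) facing W
step 3 (straight(2)): (-3, 5) facing W
no other 3-command option fits: unique.

straight(2), spin(left), straight(2)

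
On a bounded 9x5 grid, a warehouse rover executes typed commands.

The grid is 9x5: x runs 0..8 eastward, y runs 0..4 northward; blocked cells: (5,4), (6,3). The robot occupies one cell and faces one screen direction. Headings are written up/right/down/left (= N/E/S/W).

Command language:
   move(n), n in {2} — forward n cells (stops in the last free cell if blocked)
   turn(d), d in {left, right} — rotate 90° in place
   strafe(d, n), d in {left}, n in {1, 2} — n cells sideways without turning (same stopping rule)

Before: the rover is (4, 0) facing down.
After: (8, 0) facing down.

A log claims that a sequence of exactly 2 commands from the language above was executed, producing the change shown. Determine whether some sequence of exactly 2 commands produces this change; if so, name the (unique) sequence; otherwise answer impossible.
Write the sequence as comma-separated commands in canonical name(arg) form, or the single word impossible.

key: heading stays S — no command in the sequence turns
from: (4, 0) facing down
t=1 strafe(left, 2) ⇒ (6, 0) facing down
t=2 strafe(left, 2) ⇒ (8, 0) facing down
no other 2-command option fits: unique.

strafe(left, 2), strafe(left, 2)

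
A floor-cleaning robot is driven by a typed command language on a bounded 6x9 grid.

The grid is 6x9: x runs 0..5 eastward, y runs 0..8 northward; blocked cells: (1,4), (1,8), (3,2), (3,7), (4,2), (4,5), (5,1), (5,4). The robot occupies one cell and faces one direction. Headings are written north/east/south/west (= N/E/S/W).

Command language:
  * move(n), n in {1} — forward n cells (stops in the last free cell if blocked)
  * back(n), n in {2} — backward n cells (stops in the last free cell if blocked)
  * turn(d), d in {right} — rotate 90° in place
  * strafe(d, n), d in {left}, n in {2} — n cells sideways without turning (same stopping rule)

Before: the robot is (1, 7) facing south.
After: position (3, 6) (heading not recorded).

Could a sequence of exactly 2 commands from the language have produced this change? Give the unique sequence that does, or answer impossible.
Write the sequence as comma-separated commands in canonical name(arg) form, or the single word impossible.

key: running strafe(left, 2) before move(1) would end elsewhere — order is forced
from: (1, 7) facing south
1. move(1) → (1, 6) facing south
2. strafe(left, 2) → (3, 6) facing south
all 16 alternatives checked — unique.

move(1), strafe(left, 2)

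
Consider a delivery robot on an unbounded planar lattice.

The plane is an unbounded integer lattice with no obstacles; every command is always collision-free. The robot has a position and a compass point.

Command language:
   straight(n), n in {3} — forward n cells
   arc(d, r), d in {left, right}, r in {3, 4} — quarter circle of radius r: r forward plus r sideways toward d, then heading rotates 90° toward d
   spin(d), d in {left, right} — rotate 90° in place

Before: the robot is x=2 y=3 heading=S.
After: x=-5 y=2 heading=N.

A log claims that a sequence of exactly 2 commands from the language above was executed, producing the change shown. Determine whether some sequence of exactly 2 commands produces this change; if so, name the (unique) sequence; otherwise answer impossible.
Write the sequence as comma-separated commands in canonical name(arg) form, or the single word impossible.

arc(right, 4), arc(right, 3)

key: cell and facing (now N) both changed — the 2 commands mix motion and turning
begin: x=2 y=3 heading=S
step 1 (arc(right, 4)): x=-2 y=-1 heading=W
step 2 (arc(right, 3)): x=-5 y=2 heading=N
uniquely the one of 49 2-step routes that fits.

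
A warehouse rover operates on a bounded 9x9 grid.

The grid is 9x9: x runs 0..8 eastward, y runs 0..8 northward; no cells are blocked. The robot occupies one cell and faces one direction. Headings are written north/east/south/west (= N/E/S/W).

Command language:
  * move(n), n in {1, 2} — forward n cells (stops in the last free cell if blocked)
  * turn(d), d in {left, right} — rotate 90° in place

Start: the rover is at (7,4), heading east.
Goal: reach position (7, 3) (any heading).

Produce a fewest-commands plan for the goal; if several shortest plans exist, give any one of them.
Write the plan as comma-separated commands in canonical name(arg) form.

turn(right), move(1)

t0: at (7,4), heading east
t=1 turn(right) ⇒ at (7,4), heading south
t=2 move(1) ⇒ at (7,3), heading south
nothing shorter than 2 reaches the goal.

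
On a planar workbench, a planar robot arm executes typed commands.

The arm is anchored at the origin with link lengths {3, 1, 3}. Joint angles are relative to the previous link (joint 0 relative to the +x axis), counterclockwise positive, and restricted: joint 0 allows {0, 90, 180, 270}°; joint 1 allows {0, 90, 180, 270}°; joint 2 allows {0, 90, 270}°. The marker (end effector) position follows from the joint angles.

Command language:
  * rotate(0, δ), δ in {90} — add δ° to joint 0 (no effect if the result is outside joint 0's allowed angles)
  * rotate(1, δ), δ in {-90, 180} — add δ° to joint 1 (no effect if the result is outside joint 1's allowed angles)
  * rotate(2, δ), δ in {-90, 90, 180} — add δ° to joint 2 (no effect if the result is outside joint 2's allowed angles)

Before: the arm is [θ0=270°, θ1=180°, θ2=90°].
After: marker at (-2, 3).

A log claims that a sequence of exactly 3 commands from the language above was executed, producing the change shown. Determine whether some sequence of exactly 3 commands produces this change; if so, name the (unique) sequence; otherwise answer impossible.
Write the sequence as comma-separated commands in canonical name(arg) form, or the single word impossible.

rotate(0, 90), rotate(0, 90), rotate(0, 90)

begin: [θ0=270°, θ1=180°, θ2=90°]
step 1 (rotate(0, 90)): [θ0=0°, θ1=180°, θ2=90°]
step 2 (rotate(0, 90)): [θ0=90°, θ1=180°, θ2=90°]
step 3 (rotate(0, 90)): [θ0=180°, θ1=180°, θ2=90°]
uniquely the one of 216 3-step routes that fits.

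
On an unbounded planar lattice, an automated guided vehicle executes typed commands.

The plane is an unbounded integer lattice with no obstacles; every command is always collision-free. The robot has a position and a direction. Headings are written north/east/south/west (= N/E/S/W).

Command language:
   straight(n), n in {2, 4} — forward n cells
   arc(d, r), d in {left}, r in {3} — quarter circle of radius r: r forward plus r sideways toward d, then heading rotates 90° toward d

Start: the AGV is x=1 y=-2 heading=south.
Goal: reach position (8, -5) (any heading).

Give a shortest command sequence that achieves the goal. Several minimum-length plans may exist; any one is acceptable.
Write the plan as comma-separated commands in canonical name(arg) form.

arc(left, 3), straight(4)

from: x=1 y=-2 heading=south
1. arc(left, 3) → x=4 y=-5 heading=east
2. straight(4) → x=8 y=-5 heading=east
minimal: 2 command(s), checked below 2.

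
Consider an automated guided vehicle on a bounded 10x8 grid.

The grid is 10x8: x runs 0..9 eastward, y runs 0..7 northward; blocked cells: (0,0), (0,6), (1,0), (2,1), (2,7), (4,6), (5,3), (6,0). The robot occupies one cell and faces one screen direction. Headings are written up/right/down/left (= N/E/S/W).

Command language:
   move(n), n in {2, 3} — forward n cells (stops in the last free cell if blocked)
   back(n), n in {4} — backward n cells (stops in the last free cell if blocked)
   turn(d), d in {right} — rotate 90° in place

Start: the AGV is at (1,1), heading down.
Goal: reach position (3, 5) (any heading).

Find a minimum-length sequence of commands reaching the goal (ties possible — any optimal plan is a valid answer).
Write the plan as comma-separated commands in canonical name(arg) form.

t0: at (1,1), heading down
[1] after back(4): at (1,5), heading down
[2] after turn(right): at (1,5), heading left
[3] after back(4): at (5,5), heading left
[4] after move(2): at (3,5), heading left
minimal: 4 command(s), checked below 4.

back(4), turn(right), back(4), move(2)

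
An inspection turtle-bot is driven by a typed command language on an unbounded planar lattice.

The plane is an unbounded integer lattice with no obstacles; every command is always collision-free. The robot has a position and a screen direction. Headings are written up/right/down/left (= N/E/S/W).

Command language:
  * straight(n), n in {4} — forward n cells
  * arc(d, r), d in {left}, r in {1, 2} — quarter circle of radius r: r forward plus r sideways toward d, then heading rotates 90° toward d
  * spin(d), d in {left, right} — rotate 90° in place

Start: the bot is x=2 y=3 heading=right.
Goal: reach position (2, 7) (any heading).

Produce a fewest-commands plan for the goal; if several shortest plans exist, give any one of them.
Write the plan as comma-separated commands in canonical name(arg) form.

arc(left, 2), arc(left, 2)

start: x=2 y=3 heading=right
t=1 arc(left, 2) ⇒ x=4 y=5 heading=up
t=2 arc(left, 2) ⇒ x=2 y=7 heading=left
minimal: 2 command(s), checked below 2.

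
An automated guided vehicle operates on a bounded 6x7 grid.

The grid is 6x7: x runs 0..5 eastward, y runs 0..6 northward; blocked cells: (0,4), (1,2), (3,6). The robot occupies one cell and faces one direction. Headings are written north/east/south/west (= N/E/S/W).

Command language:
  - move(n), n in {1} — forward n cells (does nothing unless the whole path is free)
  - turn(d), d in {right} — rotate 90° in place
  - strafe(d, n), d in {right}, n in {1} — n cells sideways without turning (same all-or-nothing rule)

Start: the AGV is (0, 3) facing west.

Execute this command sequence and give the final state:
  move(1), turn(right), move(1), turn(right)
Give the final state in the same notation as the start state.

start: (0, 3) facing west
step 1 (move(1)): (0, 3) facing west
step 2 (turn(right)): (0, 3) facing north
step 3 (move(1)): (0, 3) facing north
step 4 (turn(right)): (0, 3) facing east

(0, 3) facing east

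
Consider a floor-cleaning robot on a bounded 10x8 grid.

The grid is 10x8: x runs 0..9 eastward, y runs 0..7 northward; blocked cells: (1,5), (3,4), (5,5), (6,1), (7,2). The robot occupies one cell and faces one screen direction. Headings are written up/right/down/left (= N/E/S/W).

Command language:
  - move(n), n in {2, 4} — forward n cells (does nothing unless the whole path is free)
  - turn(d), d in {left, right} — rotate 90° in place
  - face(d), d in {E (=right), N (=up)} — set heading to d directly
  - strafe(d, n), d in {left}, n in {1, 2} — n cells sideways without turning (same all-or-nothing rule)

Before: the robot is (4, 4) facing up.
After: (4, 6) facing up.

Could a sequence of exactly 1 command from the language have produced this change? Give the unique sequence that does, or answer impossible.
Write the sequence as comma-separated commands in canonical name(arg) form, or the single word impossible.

key: heading stays N — the single command does not turn
initial: (4, 4) facing up
[1] after move(2): (4, 6) facing up
uniquely the one of 8 1-step routes that fits.

move(2)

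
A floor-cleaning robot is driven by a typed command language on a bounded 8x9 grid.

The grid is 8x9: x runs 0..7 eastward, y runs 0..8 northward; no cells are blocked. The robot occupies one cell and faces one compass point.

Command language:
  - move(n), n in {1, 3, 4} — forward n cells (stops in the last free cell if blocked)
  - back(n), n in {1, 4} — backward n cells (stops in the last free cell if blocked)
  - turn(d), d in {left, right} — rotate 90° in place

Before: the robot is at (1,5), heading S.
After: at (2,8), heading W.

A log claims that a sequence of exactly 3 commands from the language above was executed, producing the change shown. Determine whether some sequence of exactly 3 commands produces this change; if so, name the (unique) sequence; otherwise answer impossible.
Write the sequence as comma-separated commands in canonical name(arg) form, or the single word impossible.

key: running back(1) before back(4) would end elsewhere — order is forced
begin: at (1,5), heading S
step 1 (back(4)): at (1,8), heading S
step 2 (turn(right)): at (1,8), heading W
step 3 (back(1)): at (2,8), heading W
no other 3-command option fits: unique.

back(4), turn(right), back(1)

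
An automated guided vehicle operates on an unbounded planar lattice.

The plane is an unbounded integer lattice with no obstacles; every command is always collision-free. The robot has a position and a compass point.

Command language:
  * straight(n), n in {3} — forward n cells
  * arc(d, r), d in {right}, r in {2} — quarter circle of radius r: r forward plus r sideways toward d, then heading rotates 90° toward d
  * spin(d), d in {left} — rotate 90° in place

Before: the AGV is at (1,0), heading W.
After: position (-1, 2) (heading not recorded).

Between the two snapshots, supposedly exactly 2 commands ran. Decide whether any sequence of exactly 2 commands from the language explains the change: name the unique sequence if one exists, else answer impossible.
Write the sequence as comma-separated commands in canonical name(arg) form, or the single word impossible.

arc(right, 2), spin(left)

key: order matters: swapping arc(right, 2) and spin(left) lands elsewhere
t0: at (1,0), heading W
1. arc(right, 2) → at (-1,2), heading N
2. spin(left) → at (-1,2), heading W
uniquely the one of 9 2-step routes that fits.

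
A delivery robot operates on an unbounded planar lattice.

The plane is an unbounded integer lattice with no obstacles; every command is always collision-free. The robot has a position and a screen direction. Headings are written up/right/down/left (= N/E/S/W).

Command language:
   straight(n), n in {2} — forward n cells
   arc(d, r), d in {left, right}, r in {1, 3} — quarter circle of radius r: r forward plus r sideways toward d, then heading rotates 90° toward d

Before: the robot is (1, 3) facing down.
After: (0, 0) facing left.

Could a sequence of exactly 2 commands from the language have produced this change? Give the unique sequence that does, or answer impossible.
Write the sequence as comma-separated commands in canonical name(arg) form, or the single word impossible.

straight(2), arc(right, 1)

key: cell and facing (now W) both changed — the 2 commands mix motion and turning
start: (1, 3) facing down
[1] after straight(2): (1, 1) facing down
[2] after arc(right, 1): (0, 0) facing left
uniquely the one of 25 2-step routes that fits.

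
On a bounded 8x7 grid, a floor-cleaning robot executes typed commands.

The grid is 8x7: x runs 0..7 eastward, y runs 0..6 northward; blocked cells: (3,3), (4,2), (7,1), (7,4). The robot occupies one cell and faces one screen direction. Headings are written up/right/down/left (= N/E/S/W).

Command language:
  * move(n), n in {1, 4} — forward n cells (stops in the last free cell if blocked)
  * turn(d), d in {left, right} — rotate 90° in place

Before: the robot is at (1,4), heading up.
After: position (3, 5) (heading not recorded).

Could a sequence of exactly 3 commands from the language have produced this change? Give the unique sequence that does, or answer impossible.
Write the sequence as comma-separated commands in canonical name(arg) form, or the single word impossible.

no 3-step route produces this change.

impossible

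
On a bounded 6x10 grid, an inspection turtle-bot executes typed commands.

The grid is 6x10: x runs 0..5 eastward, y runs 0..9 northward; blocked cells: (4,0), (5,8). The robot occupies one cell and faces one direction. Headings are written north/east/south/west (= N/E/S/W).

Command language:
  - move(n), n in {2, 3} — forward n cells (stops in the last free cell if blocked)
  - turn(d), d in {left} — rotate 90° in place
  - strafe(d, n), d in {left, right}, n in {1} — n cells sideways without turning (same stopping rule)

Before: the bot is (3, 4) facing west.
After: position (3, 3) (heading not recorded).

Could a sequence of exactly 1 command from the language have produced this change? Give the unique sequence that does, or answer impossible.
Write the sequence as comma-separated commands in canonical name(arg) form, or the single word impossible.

strafe(left, 1)

from: (3, 4) facing west
t=1 strafe(left, 1) ⇒ (3, 3) facing west
uniquely the one of 5 1-step routes that fits.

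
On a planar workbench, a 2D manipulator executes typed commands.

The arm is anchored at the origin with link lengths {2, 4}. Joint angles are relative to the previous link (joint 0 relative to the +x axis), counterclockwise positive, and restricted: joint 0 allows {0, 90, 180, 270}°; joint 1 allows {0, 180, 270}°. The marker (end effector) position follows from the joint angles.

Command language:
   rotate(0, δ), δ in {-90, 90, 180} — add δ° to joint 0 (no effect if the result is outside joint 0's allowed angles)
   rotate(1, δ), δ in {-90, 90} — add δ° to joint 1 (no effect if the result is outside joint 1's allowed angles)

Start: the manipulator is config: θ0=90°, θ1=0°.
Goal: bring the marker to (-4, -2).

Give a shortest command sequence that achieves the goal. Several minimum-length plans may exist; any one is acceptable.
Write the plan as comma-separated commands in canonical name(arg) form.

rotate(1, -90), rotate(0, 180)

begin: config: θ0=90°, θ1=0°
[1] after rotate(1, -90): config: θ0=90°, θ1=270°
[2] after rotate(0, 180): config: θ0=270°, θ1=270°
shorter routes all fall short; 2 is best.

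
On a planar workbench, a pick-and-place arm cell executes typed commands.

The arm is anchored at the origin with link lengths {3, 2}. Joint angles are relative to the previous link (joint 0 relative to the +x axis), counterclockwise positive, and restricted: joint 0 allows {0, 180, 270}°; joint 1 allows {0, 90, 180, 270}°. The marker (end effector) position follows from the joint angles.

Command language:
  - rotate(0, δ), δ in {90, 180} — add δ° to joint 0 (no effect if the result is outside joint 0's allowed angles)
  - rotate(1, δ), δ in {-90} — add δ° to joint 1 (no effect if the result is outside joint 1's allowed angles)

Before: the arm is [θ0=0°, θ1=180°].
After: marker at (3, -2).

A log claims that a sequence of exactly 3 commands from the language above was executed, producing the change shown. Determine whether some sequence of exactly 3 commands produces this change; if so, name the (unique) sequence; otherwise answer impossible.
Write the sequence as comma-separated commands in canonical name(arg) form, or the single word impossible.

begin: [θ0=0°, θ1=180°]
t=1 rotate(1, -90) ⇒ [θ0=0°, θ1=90°]
t=2 rotate(1, -90) ⇒ [θ0=0°, θ1=0°]
t=3 rotate(1, -90) ⇒ [θ0=0°, θ1=270°]
no other 3-command option fits: unique.

rotate(1, -90), rotate(1, -90), rotate(1, -90)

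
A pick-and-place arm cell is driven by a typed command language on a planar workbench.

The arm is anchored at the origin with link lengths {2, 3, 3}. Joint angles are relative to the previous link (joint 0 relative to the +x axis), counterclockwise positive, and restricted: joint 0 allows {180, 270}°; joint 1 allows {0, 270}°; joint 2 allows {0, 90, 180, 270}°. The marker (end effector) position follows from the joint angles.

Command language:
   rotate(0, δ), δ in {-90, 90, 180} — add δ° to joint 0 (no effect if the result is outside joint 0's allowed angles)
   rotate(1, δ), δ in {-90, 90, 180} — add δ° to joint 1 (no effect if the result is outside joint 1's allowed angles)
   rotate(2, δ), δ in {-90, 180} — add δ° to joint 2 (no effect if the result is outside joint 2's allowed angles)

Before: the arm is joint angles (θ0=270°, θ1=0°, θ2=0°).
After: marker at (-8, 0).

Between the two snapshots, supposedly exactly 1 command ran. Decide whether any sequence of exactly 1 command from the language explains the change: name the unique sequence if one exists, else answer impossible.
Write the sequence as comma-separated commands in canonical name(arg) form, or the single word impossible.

t0: joint angles (θ0=270°, θ1=0°, θ2=0°)
step 1 (rotate(0, -90)): joint angles (θ0=180°, θ1=0°, θ2=0°)
all 8 alternatives checked — unique.

rotate(0, -90)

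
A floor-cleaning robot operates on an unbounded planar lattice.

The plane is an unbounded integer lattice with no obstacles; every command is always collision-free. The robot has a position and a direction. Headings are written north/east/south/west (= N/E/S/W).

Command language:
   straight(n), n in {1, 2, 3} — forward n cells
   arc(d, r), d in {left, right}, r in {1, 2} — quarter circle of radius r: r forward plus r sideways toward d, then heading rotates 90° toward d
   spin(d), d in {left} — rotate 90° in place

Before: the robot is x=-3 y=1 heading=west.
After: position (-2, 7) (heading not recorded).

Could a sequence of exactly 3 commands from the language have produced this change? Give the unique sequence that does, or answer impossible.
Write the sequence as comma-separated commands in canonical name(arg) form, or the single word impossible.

key: running arc(right, 2) before arc(right, 1) would end elsewhere — order is forced
from: x=-3 y=1 heading=west
step 1 (arc(right, 1)): x=-4 y=2 heading=north
step 2 (straight(3)): x=-4 y=5 heading=north
step 3 (arc(right, 2)): x=-2 y=7 heading=east
uniquely the one of 512 3-step routes that fits.

arc(right, 1), straight(3), arc(right, 2)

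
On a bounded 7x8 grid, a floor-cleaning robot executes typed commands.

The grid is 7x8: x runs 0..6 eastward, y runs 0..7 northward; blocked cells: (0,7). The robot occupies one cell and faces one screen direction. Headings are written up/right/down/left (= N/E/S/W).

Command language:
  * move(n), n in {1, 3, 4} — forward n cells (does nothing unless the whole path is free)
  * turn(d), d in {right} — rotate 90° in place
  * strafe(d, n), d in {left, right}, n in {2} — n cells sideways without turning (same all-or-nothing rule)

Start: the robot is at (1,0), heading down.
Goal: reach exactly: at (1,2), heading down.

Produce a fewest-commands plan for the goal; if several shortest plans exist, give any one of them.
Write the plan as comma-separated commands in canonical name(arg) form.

initial: at (1,0), heading down
1. turn(right) → at (1,0), heading left
2. turn(right) → at (1,0), heading up
3. turn(right) → at (1,0), heading right
4. strafe(left, 2) → at (1,2), heading right
5. turn(right) → at (1,2), heading down
no 4-step plan works, so 5 is optimal.

turn(right), turn(right), turn(right), strafe(left, 2), turn(right)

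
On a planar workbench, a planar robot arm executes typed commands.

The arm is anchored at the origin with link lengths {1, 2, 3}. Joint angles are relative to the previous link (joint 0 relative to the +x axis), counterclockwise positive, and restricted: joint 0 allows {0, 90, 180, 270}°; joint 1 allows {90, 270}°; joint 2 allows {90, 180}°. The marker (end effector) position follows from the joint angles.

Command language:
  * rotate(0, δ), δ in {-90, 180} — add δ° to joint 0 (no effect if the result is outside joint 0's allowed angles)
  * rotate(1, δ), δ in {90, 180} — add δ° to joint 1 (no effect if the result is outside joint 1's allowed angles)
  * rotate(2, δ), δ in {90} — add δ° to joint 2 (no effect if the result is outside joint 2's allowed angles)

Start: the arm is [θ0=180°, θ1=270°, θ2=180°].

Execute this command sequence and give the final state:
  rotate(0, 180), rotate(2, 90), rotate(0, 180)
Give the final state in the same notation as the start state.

start: [θ0=180°, θ1=270°, θ2=180°]
1. rotate(0, 180) → [θ0=0°, θ1=270°, θ2=180°]
2. rotate(2, 90) → [θ0=0°, θ1=270°, θ2=180°]
3. rotate(0, 180) → [θ0=180°, θ1=270°, θ2=180°]

[θ0=180°, θ1=270°, θ2=180°]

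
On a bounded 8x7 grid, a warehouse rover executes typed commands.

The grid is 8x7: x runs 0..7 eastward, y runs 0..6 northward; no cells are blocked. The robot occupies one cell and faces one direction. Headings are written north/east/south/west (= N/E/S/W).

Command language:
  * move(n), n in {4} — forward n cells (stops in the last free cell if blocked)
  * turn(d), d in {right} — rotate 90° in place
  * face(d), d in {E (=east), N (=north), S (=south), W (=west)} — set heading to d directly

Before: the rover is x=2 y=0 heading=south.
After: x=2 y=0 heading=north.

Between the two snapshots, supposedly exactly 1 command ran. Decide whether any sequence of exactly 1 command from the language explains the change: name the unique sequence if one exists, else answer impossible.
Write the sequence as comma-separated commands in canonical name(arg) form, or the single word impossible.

face(N)

key: (2,0) unchanged — the single command moves nothing
start: x=2 y=0 heading=south
[1] after face(N): x=2 y=0 heading=north
all 6 alternatives checked — unique.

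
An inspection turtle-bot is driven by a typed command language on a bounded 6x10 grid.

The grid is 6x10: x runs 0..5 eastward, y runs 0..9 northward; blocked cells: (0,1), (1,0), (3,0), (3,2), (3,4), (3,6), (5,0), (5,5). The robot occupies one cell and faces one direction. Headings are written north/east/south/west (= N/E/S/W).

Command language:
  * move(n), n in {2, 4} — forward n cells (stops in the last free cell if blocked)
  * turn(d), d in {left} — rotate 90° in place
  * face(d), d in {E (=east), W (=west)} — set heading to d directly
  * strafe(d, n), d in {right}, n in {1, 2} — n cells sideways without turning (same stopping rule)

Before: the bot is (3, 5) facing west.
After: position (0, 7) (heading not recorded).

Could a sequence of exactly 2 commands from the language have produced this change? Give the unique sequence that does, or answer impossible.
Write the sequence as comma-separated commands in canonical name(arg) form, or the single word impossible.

key: move(4) runs into the grid edge before its full distance
from: (3, 5) facing west
[1] after move(4): (0, 5) facing west
[2] after strafe(right, 2): (0, 7) facing west
uniquely the one of 49 2-step routes that fits.

move(4), strafe(right, 2)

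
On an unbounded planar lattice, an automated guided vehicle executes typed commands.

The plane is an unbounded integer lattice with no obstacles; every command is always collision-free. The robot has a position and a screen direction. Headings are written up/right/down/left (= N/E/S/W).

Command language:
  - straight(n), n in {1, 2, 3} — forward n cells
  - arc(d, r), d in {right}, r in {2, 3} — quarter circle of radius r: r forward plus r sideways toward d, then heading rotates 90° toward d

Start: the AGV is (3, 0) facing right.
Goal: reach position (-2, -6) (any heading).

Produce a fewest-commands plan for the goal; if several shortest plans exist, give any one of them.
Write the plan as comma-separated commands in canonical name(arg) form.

arc(right, 3), arc(right, 3), straight(2), straight(3)

start: (3, 0) facing right
t=1 arc(right, 3) ⇒ (6, -3) facing down
t=2 arc(right, 3) ⇒ (3, -6) facing left
t=3 straight(2) ⇒ (1, -6) facing left
t=4 straight(3) ⇒ (-2, -6) facing left
shorter routes all fall short; 4 is best.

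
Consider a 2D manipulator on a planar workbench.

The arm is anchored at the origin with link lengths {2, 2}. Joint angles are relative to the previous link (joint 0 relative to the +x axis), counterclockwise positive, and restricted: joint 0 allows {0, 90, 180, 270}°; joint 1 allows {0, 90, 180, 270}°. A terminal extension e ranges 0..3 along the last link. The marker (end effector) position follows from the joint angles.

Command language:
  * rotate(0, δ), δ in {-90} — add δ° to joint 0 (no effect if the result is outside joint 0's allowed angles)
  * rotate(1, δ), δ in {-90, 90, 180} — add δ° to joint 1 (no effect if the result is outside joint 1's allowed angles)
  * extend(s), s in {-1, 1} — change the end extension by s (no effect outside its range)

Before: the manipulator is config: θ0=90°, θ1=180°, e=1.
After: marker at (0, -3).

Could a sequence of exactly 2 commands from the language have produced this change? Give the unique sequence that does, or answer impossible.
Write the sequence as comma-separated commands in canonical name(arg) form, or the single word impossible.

from: config: θ0=90°, θ1=180°, e=1
1. extend(1) → config: θ0=90°, θ1=180°, e=2
2. extend(1) → config: θ0=90°, θ1=180°, e=3
no other 2-command option fits: unique.

extend(1), extend(1)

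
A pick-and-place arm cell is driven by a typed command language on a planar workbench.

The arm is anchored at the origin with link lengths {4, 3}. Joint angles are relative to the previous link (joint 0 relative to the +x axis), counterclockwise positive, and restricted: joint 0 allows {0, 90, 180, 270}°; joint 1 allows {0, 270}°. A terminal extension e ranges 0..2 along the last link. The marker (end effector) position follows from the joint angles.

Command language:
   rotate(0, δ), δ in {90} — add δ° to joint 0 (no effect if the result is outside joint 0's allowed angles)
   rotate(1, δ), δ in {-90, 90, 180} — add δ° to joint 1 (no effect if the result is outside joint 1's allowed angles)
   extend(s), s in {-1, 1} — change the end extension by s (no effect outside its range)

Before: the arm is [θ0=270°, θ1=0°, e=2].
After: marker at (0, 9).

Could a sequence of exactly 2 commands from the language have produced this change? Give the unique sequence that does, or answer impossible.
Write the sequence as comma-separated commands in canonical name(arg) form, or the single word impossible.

rotate(0, 90), rotate(0, 90)

start: [θ0=270°, θ1=0°, e=2]
[1] after rotate(0, 90): [θ0=0°, θ1=0°, e=2]
[2] after rotate(0, 90): [θ0=90°, θ1=0°, e=2]
no rival 2-sequence matches.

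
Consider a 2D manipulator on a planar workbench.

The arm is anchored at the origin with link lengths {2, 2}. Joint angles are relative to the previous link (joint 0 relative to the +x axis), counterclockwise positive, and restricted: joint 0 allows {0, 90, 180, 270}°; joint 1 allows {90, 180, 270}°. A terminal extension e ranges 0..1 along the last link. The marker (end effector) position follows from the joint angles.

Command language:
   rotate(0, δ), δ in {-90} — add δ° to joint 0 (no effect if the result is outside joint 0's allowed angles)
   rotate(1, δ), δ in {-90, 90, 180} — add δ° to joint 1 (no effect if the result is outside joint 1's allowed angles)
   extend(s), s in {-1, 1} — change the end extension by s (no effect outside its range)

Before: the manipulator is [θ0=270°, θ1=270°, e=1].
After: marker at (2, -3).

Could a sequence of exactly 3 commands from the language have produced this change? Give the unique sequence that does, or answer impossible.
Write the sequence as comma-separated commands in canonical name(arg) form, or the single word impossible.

rotate(0, -90), rotate(0, -90), rotate(0, -90)

from: [θ0=270°, θ1=270°, e=1]
1. rotate(0, -90) → [θ0=180°, θ1=270°, e=1]
2. rotate(0, -90) → [θ0=90°, θ1=270°, e=1]
3. rotate(0, -90) → [θ0=0°, θ1=270°, e=1]
no other 3-command option fits: unique.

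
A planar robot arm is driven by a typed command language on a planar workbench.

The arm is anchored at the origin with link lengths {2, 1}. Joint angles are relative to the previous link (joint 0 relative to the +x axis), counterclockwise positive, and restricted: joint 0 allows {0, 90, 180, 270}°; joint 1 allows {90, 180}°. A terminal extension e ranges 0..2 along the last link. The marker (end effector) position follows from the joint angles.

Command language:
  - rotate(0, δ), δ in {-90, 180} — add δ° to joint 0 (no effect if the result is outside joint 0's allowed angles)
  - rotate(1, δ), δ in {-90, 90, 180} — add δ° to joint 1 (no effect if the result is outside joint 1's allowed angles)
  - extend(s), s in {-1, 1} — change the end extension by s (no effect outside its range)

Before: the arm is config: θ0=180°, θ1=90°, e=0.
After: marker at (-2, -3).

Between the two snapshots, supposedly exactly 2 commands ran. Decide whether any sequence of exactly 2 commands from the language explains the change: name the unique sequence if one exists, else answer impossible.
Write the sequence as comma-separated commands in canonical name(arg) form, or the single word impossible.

extend(1), extend(1)

start: config: θ0=180°, θ1=90°, e=0
[1] after extend(1): config: θ0=180°, θ1=90°, e=1
[2] after extend(1): config: θ0=180°, θ1=90°, e=2
no rival 2-sequence matches.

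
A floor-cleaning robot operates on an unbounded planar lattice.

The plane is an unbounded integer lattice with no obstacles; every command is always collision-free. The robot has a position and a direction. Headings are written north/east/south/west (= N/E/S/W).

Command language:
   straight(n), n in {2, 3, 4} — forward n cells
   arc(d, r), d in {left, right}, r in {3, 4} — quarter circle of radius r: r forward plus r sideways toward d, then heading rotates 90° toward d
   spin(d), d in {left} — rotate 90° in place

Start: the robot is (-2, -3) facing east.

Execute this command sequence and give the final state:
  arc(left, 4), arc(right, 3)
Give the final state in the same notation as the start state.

begin: (-2, -3) facing east
t=1 arc(left, 4) ⇒ (2, 1) facing north
t=2 arc(right, 3) ⇒ (5, 4) facing east

(5, 4) facing east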